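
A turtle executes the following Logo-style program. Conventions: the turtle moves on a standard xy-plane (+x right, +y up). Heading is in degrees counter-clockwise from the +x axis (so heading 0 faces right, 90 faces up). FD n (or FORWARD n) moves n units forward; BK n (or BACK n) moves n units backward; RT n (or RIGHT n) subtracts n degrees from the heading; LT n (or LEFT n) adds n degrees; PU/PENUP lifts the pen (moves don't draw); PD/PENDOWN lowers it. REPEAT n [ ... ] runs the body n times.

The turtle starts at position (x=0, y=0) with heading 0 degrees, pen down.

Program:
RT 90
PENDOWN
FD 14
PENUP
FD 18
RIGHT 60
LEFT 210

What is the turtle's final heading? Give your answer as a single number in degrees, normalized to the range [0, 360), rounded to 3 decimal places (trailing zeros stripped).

Executing turtle program step by step:
Start: pos=(0,0), heading=0, pen down
RT 90: heading 0 -> 270
PD: pen down
FD 14: (0,0) -> (0,-14) [heading=270, draw]
PU: pen up
FD 18: (0,-14) -> (0,-32) [heading=270, move]
RT 60: heading 270 -> 210
LT 210: heading 210 -> 60
Final: pos=(0,-32), heading=60, 1 segment(s) drawn

Answer: 60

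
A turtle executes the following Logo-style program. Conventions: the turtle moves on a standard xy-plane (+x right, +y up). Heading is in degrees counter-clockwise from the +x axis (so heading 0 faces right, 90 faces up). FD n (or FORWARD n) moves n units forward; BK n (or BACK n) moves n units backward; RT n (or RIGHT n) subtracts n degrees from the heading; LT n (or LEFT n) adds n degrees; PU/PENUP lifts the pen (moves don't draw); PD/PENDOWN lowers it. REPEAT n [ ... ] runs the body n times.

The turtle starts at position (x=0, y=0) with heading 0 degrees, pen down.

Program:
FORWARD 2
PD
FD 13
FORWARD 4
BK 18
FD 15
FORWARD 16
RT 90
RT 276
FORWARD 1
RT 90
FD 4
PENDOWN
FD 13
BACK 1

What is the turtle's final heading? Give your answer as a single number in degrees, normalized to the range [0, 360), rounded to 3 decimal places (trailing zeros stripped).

Executing turtle program step by step:
Start: pos=(0,0), heading=0, pen down
FD 2: (0,0) -> (2,0) [heading=0, draw]
PD: pen down
FD 13: (2,0) -> (15,0) [heading=0, draw]
FD 4: (15,0) -> (19,0) [heading=0, draw]
BK 18: (19,0) -> (1,0) [heading=0, draw]
FD 15: (1,0) -> (16,0) [heading=0, draw]
FD 16: (16,0) -> (32,0) [heading=0, draw]
RT 90: heading 0 -> 270
RT 276: heading 270 -> 354
FD 1: (32,0) -> (32.995,-0.105) [heading=354, draw]
RT 90: heading 354 -> 264
FD 4: (32.995,-0.105) -> (32.576,-4.083) [heading=264, draw]
PD: pen down
FD 13: (32.576,-4.083) -> (31.218,-17.011) [heading=264, draw]
BK 1: (31.218,-17.011) -> (31.322,-16.017) [heading=264, draw]
Final: pos=(31.322,-16.017), heading=264, 10 segment(s) drawn

Answer: 264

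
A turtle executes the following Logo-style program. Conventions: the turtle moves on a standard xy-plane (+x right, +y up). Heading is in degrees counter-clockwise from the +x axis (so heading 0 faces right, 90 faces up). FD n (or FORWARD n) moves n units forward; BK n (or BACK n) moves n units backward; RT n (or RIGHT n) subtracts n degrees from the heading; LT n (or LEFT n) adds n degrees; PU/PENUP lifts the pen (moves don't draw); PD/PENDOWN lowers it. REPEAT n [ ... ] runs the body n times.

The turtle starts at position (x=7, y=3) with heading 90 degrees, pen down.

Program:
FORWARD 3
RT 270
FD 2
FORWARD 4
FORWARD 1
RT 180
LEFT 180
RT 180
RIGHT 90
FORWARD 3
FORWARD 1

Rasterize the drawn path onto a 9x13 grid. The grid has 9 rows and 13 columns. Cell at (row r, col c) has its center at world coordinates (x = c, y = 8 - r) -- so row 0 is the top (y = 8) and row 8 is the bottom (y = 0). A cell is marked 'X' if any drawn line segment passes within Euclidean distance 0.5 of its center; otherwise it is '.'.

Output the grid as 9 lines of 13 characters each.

Answer: .............
.............
XXXXXXXX.....
X......X.....
X......X.....
X......X.....
X............
.............
.............

Derivation:
Segment 0: (7,3) -> (7,6)
Segment 1: (7,6) -> (5,6)
Segment 2: (5,6) -> (1,6)
Segment 3: (1,6) -> (0,6)
Segment 4: (0,6) -> (0,3)
Segment 5: (0,3) -> (0,2)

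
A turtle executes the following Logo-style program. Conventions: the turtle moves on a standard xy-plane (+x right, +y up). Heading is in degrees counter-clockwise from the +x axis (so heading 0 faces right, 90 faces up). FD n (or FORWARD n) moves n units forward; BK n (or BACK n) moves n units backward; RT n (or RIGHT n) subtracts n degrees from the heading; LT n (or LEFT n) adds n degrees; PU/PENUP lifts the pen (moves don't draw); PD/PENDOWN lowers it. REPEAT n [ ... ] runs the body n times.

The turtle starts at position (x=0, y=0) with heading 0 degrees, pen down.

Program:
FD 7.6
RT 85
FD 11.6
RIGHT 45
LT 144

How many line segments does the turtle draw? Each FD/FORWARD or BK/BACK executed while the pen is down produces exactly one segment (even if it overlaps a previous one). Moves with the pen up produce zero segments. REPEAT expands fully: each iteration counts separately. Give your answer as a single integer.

Executing turtle program step by step:
Start: pos=(0,0), heading=0, pen down
FD 7.6: (0,0) -> (7.6,0) [heading=0, draw]
RT 85: heading 0 -> 275
FD 11.6: (7.6,0) -> (8.611,-11.556) [heading=275, draw]
RT 45: heading 275 -> 230
LT 144: heading 230 -> 14
Final: pos=(8.611,-11.556), heading=14, 2 segment(s) drawn
Segments drawn: 2

Answer: 2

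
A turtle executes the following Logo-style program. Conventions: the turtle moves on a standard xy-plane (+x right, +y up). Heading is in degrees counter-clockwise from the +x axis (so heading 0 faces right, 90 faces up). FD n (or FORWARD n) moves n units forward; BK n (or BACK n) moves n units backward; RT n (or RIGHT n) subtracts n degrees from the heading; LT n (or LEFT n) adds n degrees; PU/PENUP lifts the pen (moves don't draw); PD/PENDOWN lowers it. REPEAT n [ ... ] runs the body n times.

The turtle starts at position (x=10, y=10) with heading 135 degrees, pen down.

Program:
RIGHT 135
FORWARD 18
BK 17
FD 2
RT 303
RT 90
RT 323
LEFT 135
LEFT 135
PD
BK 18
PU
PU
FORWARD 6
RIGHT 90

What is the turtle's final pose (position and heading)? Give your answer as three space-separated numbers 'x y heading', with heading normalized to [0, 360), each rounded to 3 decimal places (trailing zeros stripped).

Executing turtle program step by step:
Start: pos=(10,10), heading=135, pen down
RT 135: heading 135 -> 0
FD 18: (10,10) -> (28,10) [heading=0, draw]
BK 17: (28,10) -> (11,10) [heading=0, draw]
FD 2: (11,10) -> (13,10) [heading=0, draw]
RT 303: heading 0 -> 57
RT 90: heading 57 -> 327
RT 323: heading 327 -> 4
LT 135: heading 4 -> 139
LT 135: heading 139 -> 274
PD: pen down
BK 18: (13,10) -> (11.744,27.956) [heading=274, draw]
PU: pen up
PU: pen up
FD 6: (11.744,27.956) -> (12.163,21.971) [heading=274, move]
RT 90: heading 274 -> 184
Final: pos=(12.163,21.971), heading=184, 4 segment(s) drawn

Answer: 12.163 21.971 184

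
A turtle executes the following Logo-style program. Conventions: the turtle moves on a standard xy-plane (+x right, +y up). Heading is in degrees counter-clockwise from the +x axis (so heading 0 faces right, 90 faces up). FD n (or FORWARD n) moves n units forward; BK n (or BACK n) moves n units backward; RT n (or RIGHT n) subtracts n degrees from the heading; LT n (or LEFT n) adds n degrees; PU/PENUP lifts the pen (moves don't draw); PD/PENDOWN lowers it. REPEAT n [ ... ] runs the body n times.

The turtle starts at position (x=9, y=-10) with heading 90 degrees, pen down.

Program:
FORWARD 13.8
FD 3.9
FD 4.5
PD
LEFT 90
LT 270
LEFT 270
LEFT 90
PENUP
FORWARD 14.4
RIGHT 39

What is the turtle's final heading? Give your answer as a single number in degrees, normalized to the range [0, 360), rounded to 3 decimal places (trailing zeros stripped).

Executing turtle program step by step:
Start: pos=(9,-10), heading=90, pen down
FD 13.8: (9,-10) -> (9,3.8) [heading=90, draw]
FD 3.9: (9,3.8) -> (9,7.7) [heading=90, draw]
FD 4.5: (9,7.7) -> (9,12.2) [heading=90, draw]
PD: pen down
LT 90: heading 90 -> 180
LT 270: heading 180 -> 90
LT 270: heading 90 -> 0
LT 90: heading 0 -> 90
PU: pen up
FD 14.4: (9,12.2) -> (9,26.6) [heading=90, move]
RT 39: heading 90 -> 51
Final: pos=(9,26.6), heading=51, 3 segment(s) drawn

Answer: 51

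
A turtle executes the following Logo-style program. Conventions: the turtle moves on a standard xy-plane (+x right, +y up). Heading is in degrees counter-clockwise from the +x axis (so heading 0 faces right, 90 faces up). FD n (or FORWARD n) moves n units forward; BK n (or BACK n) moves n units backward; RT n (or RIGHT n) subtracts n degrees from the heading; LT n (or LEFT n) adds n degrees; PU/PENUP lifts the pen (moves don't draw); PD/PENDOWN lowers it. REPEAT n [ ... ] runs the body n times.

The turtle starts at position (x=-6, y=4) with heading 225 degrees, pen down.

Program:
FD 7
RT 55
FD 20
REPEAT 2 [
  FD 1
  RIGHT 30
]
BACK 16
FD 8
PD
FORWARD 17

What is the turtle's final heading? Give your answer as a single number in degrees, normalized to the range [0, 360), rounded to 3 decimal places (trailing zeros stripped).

Answer: 110

Derivation:
Executing turtle program step by step:
Start: pos=(-6,4), heading=225, pen down
FD 7: (-6,4) -> (-10.95,-0.95) [heading=225, draw]
RT 55: heading 225 -> 170
FD 20: (-10.95,-0.95) -> (-30.646,2.523) [heading=170, draw]
REPEAT 2 [
  -- iteration 1/2 --
  FD 1: (-30.646,2.523) -> (-31.631,2.697) [heading=170, draw]
  RT 30: heading 170 -> 140
  -- iteration 2/2 --
  FD 1: (-31.631,2.697) -> (-32.397,3.34) [heading=140, draw]
  RT 30: heading 140 -> 110
]
BK 16: (-32.397,3.34) -> (-26.924,-11.695) [heading=110, draw]
FD 8: (-26.924,-11.695) -> (-29.661,-4.178) [heading=110, draw]
PD: pen down
FD 17: (-29.661,-4.178) -> (-35.475,11.797) [heading=110, draw]
Final: pos=(-35.475,11.797), heading=110, 7 segment(s) drawn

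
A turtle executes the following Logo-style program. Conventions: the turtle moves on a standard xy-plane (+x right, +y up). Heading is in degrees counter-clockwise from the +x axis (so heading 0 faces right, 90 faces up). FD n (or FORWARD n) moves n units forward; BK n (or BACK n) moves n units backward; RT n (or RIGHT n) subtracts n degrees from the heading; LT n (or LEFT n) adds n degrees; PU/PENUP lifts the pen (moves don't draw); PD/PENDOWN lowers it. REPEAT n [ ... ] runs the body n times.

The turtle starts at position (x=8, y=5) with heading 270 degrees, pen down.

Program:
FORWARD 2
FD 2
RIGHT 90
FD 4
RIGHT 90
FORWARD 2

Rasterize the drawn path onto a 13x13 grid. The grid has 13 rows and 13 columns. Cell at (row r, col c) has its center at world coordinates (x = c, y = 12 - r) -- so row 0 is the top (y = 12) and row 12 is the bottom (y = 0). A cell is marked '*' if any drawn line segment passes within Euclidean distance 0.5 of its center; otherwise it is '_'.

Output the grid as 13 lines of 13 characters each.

Segment 0: (8,5) -> (8,3)
Segment 1: (8,3) -> (8,1)
Segment 2: (8,1) -> (4,1)
Segment 3: (4,1) -> (4,3)

Answer: _____________
_____________
_____________
_____________
_____________
_____________
_____________
________*____
________*____
____*___*____
____*___*____
____*****____
_____________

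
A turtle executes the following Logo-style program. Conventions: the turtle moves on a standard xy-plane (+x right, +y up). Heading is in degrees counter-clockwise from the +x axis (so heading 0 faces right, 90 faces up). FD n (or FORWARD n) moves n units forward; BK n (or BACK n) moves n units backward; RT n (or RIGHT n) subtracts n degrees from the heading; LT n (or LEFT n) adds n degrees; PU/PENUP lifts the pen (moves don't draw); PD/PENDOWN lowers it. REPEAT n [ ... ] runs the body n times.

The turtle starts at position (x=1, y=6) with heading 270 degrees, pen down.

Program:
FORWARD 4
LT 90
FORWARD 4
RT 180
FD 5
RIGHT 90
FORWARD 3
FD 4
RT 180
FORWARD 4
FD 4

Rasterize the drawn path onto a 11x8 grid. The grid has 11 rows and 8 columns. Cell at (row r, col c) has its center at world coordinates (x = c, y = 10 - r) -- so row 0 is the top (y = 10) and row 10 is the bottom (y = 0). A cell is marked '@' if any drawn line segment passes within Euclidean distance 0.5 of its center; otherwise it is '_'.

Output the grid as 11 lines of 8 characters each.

Segment 0: (1,6) -> (1,2)
Segment 1: (1,2) -> (5,2)
Segment 2: (5,2) -> (-0,2)
Segment 3: (-0,2) -> (-0,5)
Segment 4: (-0,5) -> (-0,9)
Segment 5: (-0,9) -> (-0,5)
Segment 6: (-0,5) -> (0,1)

Answer: ________
@_______
@_______
@_______
@@______
@@______
@@______
@@______
@@@@@@__
@_______
________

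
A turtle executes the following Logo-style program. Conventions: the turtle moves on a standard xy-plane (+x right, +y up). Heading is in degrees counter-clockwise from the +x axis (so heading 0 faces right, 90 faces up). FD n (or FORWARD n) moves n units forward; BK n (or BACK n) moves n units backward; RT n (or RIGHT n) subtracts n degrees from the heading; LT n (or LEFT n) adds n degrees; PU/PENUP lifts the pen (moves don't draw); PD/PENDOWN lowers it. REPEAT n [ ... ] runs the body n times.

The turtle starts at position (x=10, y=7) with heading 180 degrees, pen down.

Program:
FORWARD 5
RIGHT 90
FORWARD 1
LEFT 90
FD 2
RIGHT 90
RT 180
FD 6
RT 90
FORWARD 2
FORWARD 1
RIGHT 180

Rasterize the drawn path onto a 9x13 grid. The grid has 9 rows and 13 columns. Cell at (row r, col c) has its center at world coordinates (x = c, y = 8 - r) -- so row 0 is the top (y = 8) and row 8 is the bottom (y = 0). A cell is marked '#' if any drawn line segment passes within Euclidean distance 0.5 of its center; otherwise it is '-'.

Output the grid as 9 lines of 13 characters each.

Answer: ---###-------
---#-######--
---#---------
---#---------
---#---------
---#---------
####---------
-------------
-------------

Derivation:
Segment 0: (10,7) -> (5,7)
Segment 1: (5,7) -> (5,8)
Segment 2: (5,8) -> (3,8)
Segment 3: (3,8) -> (3,2)
Segment 4: (3,2) -> (1,2)
Segment 5: (1,2) -> (0,2)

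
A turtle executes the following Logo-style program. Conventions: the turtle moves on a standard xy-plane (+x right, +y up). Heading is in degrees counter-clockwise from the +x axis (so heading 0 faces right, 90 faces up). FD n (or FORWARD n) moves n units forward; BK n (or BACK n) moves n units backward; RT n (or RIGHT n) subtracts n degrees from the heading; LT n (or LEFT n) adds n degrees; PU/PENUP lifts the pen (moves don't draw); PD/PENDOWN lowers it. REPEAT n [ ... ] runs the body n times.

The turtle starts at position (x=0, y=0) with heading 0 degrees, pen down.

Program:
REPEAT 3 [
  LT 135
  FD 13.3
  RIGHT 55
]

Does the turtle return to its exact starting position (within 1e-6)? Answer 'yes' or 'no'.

Answer: no

Derivation:
Executing turtle program step by step:
Start: pos=(0,0), heading=0, pen down
REPEAT 3 [
  -- iteration 1/3 --
  LT 135: heading 0 -> 135
  FD 13.3: (0,0) -> (-9.405,9.405) [heading=135, draw]
  RT 55: heading 135 -> 80
  -- iteration 2/3 --
  LT 135: heading 80 -> 215
  FD 13.3: (-9.405,9.405) -> (-20.299,1.776) [heading=215, draw]
  RT 55: heading 215 -> 160
  -- iteration 3/3 --
  LT 135: heading 160 -> 295
  FD 13.3: (-20.299,1.776) -> (-14.678,-10.278) [heading=295, draw]
  RT 55: heading 295 -> 240
]
Final: pos=(-14.678,-10.278), heading=240, 3 segment(s) drawn

Start position: (0, 0)
Final position: (-14.678, -10.278)
Distance = 17.919; >= 1e-6 -> NOT closed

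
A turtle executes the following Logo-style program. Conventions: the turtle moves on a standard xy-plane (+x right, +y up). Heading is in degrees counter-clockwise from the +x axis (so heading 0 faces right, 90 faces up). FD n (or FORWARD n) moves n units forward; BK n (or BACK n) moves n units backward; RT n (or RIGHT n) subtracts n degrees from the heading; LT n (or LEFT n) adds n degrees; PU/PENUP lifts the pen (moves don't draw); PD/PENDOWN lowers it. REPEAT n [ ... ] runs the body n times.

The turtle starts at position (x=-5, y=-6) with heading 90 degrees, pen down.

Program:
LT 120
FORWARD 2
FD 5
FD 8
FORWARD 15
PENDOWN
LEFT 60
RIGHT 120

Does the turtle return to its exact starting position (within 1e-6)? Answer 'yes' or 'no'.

Answer: no

Derivation:
Executing turtle program step by step:
Start: pos=(-5,-6), heading=90, pen down
LT 120: heading 90 -> 210
FD 2: (-5,-6) -> (-6.732,-7) [heading=210, draw]
FD 5: (-6.732,-7) -> (-11.062,-9.5) [heading=210, draw]
FD 8: (-11.062,-9.5) -> (-17.99,-13.5) [heading=210, draw]
FD 15: (-17.99,-13.5) -> (-30.981,-21) [heading=210, draw]
PD: pen down
LT 60: heading 210 -> 270
RT 120: heading 270 -> 150
Final: pos=(-30.981,-21), heading=150, 4 segment(s) drawn

Start position: (-5, -6)
Final position: (-30.981, -21)
Distance = 30; >= 1e-6 -> NOT closed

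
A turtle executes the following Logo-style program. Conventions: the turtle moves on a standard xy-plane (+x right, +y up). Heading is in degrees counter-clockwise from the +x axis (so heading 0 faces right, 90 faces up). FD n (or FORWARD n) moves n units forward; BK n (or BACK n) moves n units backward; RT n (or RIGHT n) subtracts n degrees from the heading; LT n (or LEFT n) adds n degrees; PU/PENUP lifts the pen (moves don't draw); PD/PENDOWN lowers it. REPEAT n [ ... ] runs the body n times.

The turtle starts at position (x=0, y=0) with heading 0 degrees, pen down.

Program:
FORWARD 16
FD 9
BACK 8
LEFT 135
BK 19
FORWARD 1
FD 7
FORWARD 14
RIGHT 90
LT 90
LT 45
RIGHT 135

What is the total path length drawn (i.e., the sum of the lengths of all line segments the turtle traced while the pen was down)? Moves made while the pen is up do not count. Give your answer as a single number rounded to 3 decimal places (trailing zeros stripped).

Executing turtle program step by step:
Start: pos=(0,0), heading=0, pen down
FD 16: (0,0) -> (16,0) [heading=0, draw]
FD 9: (16,0) -> (25,0) [heading=0, draw]
BK 8: (25,0) -> (17,0) [heading=0, draw]
LT 135: heading 0 -> 135
BK 19: (17,0) -> (30.435,-13.435) [heading=135, draw]
FD 1: (30.435,-13.435) -> (29.728,-12.728) [heading=135, draw]
FD 7: (29.728,-12.728) -> (24.778,-7.778) [heading=135, draw]
FD 14: (24.778,-7.778) -> (14.879,2.121) [heading=135, draw]
RT 90: heading 135 -> 45
LT 90: heading 45 -> 135
LT 45: heading 135 -> 180
RT 135: heading 180 -> 45
Final: pos=(14.879,2.121), heading=45, 7 segment(s) drawn

Segment lengths:
  seg 1: (0,0) -> (16,0), length = 16
  seg 2: (16,0) -> (25,0), length = 9
  seg 3: (25,0) -> (17,0), length = 8
  seg 4: (17,0) -> (30.435,-13.435), length = 19
  seg 5: (30.435,-13.435) -> (29.728,-12.728), length = 1
  seg 6: (29.728,-12.728) -> (24.778,-7.778), length = 7
  seg 7: (24.778,-7.778) -> (14.879,2.121), length = 14
Total = 74

Answer: 74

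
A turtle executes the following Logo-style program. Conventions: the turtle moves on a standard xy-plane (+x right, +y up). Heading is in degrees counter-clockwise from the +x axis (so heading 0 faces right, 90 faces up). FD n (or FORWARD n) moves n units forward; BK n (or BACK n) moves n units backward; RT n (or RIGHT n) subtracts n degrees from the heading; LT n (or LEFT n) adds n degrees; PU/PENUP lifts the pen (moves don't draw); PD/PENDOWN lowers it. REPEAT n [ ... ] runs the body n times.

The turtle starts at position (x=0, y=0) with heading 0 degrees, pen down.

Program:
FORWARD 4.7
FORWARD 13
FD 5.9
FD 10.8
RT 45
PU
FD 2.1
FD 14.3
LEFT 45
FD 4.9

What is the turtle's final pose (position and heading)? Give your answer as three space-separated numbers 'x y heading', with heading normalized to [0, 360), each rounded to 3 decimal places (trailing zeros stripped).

Executing turtle program step by step:
Start: pos=(0,0), heading=0, pen down
FD 4.7: (0,0) -> (4.7,0) [heading=0, draw]
FD 13: (4.7,0) -> (17.7,0) [heading=0, draw]
FD 5.9: (17.7,0) -> (23.6,0) [heading=0, draw]
FD 10.8: (23.6,0) -> (34.4,0) [heading=0, draw]
RT 45: heading 0 -> 315
PU: pen up
FD 2.1: (34.4,0) -> (35.885,-1.485) [heading=315, move]
FD 14.3: (35.885,-1.485) -> (45.997,-11.597) [heading=315, move]
LT 45: heading 315 -> 0
FD 4.9: (45.997,-11.597) -> (50.897,-11.597) [heading=0, move]
Final: pos=(50.897,-11.597), heading=0, 4 segment(s) drawn

Answer: 50.897 -11.597 0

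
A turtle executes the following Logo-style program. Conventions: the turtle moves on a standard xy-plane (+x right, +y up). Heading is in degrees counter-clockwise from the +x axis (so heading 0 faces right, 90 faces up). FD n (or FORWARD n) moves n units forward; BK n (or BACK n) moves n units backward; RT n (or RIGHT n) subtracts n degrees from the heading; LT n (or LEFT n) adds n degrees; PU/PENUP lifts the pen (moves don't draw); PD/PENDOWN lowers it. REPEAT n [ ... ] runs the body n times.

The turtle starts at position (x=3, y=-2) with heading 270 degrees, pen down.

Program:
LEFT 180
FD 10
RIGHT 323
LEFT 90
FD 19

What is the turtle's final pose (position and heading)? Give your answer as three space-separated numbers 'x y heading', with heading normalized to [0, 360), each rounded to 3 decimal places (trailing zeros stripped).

Answer: -12.174 -3.434 217

Derivation:
Executing turtle program step by step:
Start: pos=(3,-2), heading=270, pen down
LT 180: heading 270 -> 90
FD 10: (3,-2) -> (3,8) [heading=90, draw]
RT 323: heading 90 -> 127
LT 90: heading 127 -> 217
FD 19: (3,8) -> (-12.174,-3.434) [heading=217, draw]
Final: pos=(-12.174,-3.434), heading=217, 2 segment(s) drawn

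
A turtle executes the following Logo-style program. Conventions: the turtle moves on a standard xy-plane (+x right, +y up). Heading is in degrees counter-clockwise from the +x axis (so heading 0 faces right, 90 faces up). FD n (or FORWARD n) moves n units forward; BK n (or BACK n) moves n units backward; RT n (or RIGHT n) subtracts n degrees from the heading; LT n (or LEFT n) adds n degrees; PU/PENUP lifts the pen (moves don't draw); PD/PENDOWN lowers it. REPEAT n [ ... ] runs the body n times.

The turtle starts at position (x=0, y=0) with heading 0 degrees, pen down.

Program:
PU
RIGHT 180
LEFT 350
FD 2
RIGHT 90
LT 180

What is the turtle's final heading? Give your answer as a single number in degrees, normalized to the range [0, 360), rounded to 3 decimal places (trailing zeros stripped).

Executing turtle program step by step:
Start: pos=(0,0), heading=0, pen down
PU: pen up
RT 180: heading 0 -> 180
LT 350: heading 180 -> 170
FD 2: (0,0) -> (-1.97,0.347) [heading=170, move]
RT 90: heading 170 -> 80
LT 180: heading 80 -> 260
Final: pos=(-1.97,0.347), heading=260, 0 segment(s) drawn

Answer: 260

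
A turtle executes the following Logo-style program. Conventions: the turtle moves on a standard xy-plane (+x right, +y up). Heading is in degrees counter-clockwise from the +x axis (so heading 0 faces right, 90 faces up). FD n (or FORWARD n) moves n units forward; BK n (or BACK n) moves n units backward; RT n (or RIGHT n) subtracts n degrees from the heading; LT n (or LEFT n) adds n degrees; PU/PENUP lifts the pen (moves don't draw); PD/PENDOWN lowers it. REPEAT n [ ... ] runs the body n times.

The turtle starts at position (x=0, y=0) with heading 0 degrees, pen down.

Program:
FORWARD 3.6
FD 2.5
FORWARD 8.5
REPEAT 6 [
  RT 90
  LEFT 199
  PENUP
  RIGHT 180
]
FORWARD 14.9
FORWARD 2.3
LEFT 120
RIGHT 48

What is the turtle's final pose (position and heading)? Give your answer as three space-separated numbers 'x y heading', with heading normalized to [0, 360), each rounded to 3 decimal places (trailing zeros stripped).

Answer: 21.596 -15.713 6

Derivation:
Executing turtle program step by step:
Start: pos=(0,0), heading=0, pen down
FD 3.6: (0,0) -> (3.6,0) [heading=0, draw]
FD 2.5: (3.6,0) -> (6.1,0) [heading=0, draw]
FD 8.5: (6.1,0) -> (14.6,0) [heading=0, draw]
REPEAT 6 [
  -- iteration 1/6 --
  RT 90: heading 0 -> 270
  LT 199: heading 270 -> 109
  PU: pen up
  RT 180: heading 109 -> 289
  -- iteration 2/6 --
  RT 90: heading 289 -> 199
  LT 199: heading 199 -> 38
  PU: pen up
  RT 180: heading 38 -> 218
  -- iteration 3/6 --
  RT 90: heading 218 -> 128
  LT 199: heading 128 -> 327
  PU: pen up
  RT 180: heading 327 -> 147
  -- iteration 4/6 --
  RT 90: heading 147 -> 57
  LT 199: heading 57 -> 256
  PU: pen up
  RT 180: heading 256 -> 76
  -- iteration 5/6 --
  RT 90: heading 76 -> 346
  LT 199: heading 346 -> 185
  PU: pen up
  RT 180: heading 185 -> 5
  -- iteration 6/6 --
  RT 90: heading 5 -> 275
  LT 199: heading 275 -> 114
  PU: pen up
  RT 180: heading 114 -> 294
]
FD 14.9: (14.6,0) -> (20.66,-13.612) [heading=294, move]
FD 2.3: (20.66,-13.612) -> (21.596,-15.713) [heading=294, move]
LT 120: heading 294 -> 54
RT 48: heading 54 -> 6
Final: pos=(21.596,-15.713), heading=6, 3 segment(s) drawn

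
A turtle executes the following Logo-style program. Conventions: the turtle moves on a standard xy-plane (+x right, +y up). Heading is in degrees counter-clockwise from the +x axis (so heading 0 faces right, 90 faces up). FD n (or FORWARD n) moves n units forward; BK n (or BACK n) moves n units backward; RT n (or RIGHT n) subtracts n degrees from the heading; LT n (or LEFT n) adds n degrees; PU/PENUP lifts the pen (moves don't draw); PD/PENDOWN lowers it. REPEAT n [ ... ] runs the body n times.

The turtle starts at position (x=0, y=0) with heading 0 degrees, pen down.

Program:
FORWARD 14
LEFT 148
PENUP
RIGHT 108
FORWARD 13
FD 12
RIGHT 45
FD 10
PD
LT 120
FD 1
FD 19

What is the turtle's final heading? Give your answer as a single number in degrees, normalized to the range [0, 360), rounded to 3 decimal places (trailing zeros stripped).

Answer: 115

Derivation:
Executing turtle program step by step:
Start: pos=(0,0), heading=0, pen down
FD 14: (0,0) -> (14,0) [heading=0, draw]
LT 148: heading 0 -> 148
PU: pen up
RT 108: heading 148 -> 40
FD 13: (14,0) -> (23.959,8.356) [heading=40, move]
FD 12: (23.959,8.356) -> (33.151,16.07) [heading=40, move]
RT 45: heading 40 -> 355
FD 10: (33.151,16.07) -> (43.113,15.198) [heading=355, move]
PD: pen down
LT 120: heading 355 -> 115
FD 1: (43.113,15.198) -> (42.69,16.104) [heading=115, draw]
FD 19: (42.69,16.104) -> (34.661,33.324) [heading=115, draw]
Final: pos=(34.661,33.324), heading=115, 3 segment(s) drawn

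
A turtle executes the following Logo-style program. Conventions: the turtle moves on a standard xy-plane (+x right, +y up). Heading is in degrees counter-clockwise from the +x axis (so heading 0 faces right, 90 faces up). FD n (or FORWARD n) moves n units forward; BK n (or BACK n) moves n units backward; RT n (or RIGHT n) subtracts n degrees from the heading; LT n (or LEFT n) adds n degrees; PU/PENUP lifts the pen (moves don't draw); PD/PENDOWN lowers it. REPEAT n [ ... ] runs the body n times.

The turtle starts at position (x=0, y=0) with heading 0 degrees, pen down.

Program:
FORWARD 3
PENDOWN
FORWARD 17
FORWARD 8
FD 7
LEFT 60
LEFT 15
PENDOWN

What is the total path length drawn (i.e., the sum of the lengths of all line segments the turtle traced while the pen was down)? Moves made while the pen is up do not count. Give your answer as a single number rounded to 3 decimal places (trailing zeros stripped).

Answer: 35

Derivation:
Executing turtle program step by step:
Start: pos=(0,0), heading=0, pen down
FD 3: (0,0) -> (3,0) [heading=0, draw]
PD: pen down
FD 17: (3,0) -> (20,0) [heading=0, draw]
FD 8: (20,0) -> (28,0) [heading=0, draw]
FD 7: (28,0) -> (35,0) [heading=0, draw]
LT 60: heading 0 -> 60
LT 15: heading 60 -> 75
PD: pen down
Final: pos=(35,0), heading=75, 4 segment(s) drawn

Segment lengths:
  seg 1: (0,0) -> (3,0), length = 3
  seg 2: (3,0) -> (20,0), length = 17
  seg 3: (20,0) -> (28,0), length = 8
  seg 4: (28,0) -> (35,0), length = 7
Total = 35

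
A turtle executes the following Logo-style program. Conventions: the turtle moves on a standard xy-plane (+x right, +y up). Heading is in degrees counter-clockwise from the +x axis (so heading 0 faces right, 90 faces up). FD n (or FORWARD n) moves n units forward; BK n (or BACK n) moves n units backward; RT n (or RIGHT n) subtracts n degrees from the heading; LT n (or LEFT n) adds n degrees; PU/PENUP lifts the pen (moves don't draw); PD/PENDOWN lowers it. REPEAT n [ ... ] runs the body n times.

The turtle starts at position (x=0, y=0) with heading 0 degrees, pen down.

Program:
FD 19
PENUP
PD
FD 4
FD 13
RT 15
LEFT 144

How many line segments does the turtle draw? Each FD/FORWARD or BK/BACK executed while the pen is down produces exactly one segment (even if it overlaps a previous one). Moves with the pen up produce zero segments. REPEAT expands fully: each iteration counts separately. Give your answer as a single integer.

Answer: 3

Derivation:
Executing turtle program step by step:
Start: pos=(0,0), heading=0, pen down
FD 19: (0,0) -> (19,0) [heading=0, draw]
PU: pen up
PD: pen down
FD 4: (19,0) -> (23,0) [heading=0, draw]
FD 13: (23,0) -> (36,0) [heading=0, draw]
RT 15: heading 0 -> 345
LT 144: heading 345 -> 129
Final: pos=(36,0), heading=129, 3 segment(s) drawn
Segments drawn: 3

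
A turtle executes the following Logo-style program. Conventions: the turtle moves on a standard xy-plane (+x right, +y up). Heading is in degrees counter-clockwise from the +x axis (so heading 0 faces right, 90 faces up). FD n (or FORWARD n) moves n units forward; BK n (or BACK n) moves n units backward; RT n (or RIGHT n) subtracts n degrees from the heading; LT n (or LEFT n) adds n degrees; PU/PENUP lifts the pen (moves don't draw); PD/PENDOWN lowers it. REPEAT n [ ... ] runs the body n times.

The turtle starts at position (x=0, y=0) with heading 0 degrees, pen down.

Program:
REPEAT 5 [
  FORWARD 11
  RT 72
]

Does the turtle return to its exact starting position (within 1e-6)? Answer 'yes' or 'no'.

Executing turtle program step by step:
Start: pos=(0,0), heading=0, pen down
REPEAT 5 [
  -- iteration 1/5 --
  FD 11: (0,0) -> (11,0) [heading=0, draw]
  RT 72: heading 0 -> 288
  -- iteration 2/5 --
  FD 11: (11,0) -> (14.399,-10.462) [heading=288, draw]
  RT 72: heading 288 -> 216
  -- iteration 3/5 --
  FD 11: (14.399,-10.462) -> (5.5,-16.927) [heading=216, draw]
  RT 72: heading 216 -> 144
  -- iteration 4/5 --
  FD 11: (5.5,-16.927) -> (-3.399,-10.462) [heading=144, draw]
  RT 72: heading 144 -> 72
  -- iteration 5/5 --
  FD 11: (-3.399,-10.462) -> (0,0) [heading=72, draw]
  RT 72: heading 72 -> 0
]
Final: pos=(0,0), heading=0, 5 segment(s) drawn

Start position: (0, 0)
Final position: (0, 0)
Distance = 0; < 1e-6 -> CLOSED

Answer: yes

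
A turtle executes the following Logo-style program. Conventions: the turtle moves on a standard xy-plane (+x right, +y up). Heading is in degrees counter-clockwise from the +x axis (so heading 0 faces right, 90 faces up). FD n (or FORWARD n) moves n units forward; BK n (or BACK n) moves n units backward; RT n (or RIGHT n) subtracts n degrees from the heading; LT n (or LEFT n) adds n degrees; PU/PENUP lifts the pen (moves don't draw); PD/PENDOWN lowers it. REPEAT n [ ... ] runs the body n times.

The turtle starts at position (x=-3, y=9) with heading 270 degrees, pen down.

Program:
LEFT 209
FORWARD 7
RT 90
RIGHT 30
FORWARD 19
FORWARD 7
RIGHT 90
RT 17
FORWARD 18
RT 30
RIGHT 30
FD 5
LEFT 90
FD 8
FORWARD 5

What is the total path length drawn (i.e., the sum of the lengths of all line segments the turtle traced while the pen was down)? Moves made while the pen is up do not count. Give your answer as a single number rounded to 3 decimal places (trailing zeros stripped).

Executing turtle program step by step:
Start: pos=(-3,9), heading=270, pen down
LT 209: heading 270 -> 119
FD 7: (-3,9) -> (-6.394,15.122) [heading=119, draw]
RT 90: heading 119 -> 29
RT 30: heading 29 -> 359
FD 19: (-6.394,15.122) -> (12.603,14.791) [heading=359, draw]
FD 7: (12.603,14.791) -> (19.602,14.669) [heading=359, draw]
RT 90: heading 359 -> 269
RT 17: heading 269 -> 252
FD 18: (19.602,14.669) -> (14.04,-2.45) [heading=252, draw]
RT 30: heading 252 -> 222
RT 30: heading 222 -> 192
FD 5: (14.04,-2.45) -> (9.149,-3.49) [heading=192, draw]
LT 90: heading 192 -> 282
FD 8: (9.149,-3.49) -> (10.813,-11.315) [heading=282, draw]
FD 5: (10.813,-11.315) -> (11.852,-16.206) [heading=282, draw]
Final: pos=(11.852,-16.206), heading=282, 7 segment(s) drawn

Segment lengths:
  seg 1: (-3,9) -> (-6.394,15.122), length = 7
  seg 2: (-6.394,15.122) -> (12.603,14.791), length = 19
  seg 3: (12.603,14.791) -> (19.602,14.669), length = 7
  seg 4: (19.602,14.669) -> (14.04,-2.45), length = 18
  seg 5: (14.04,-2.45) -> (9.149,-3.49), length = 5
  seg 6: (9.149,-3.49) -> (10.813,-11.315), length = 8
  seg 7: (10.813,-11.315) -> (11.852,-16.206), length = 5
Total = 69

Answer: 69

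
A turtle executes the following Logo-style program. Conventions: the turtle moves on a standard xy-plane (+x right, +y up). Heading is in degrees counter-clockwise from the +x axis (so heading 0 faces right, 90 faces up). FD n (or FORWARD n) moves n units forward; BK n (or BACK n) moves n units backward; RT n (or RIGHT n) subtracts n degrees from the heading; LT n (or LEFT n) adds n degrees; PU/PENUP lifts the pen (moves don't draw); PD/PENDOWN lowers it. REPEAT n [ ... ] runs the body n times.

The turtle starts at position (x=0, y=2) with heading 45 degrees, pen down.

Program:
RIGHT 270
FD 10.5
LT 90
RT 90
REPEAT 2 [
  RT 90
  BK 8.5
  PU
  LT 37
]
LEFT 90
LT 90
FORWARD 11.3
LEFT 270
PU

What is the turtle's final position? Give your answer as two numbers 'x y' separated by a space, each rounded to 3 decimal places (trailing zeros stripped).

Executing turtle program step by step:
Start: pos=(0,2), heading=45, pen down
RT 270: heading 45 -> 135
FD 10.5: (0,2) -> (-7.425,9.425) [heading=135, draw]
LT 90: heading 135 -> 225
RT 90: heading 225 -> 135
REPEAT 2 [
  -- iteration 1/2 --
  RT 90: heading 135 -> 45
  BK 8.5: (-7.425,9.425) -> (-13.435,3.414) [heading=45, draw]
  PU: pen up
  LT 37: heading 45 -> 82
  -- iteration 2/2 --
  RT 90: heading 82 -> 352
  BK 8.5: (-13.435,3.414) -> (-21.852,4.597) [heading=352, move]
  PU: pen up
  LT 37: heading 352 -> 29
]
LT 90: heading 29 -> 119
LT 90: heading 119 -> 209
FD 11.3: (-21.852,4.597) -> (-31.736,-0.881) [heading=209, move]
LT 270: heading 209 -> 119
PU: pen up
Final: pos=(-31.736,-0.881), heading=119, 2 segment(s) drawn

Answer: -31.736 -0.881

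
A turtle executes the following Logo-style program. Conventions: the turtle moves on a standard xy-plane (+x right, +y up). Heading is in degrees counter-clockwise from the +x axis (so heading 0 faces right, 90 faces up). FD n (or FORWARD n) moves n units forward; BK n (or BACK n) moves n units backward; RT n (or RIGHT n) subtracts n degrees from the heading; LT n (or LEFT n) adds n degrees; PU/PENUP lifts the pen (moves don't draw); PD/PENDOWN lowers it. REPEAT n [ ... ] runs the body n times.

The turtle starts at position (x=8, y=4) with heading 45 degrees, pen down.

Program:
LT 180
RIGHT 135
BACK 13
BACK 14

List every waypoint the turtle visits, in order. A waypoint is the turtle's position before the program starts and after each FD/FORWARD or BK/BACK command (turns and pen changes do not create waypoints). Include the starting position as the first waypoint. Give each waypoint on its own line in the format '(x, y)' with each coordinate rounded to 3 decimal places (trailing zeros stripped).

Executing turtle program step by step:
Start: pos=(8,4), heading=45, pen down
LT 180: heading 45 -> 225
RT 135: heading 225 -> 90
BK 13: (8,4) -> (8,-9) [heading=90, draw]
BK 14: (8,-9) -> (8,-23) [heading=90, draw]
Final: pos=(8,-23), heading=90, 2 segment(s) drawn
Waypoints (3 total):
(8, 4)
(8, -9)
(8, -23)

Answer: (8, 4)
(8, -9)
(8, -23)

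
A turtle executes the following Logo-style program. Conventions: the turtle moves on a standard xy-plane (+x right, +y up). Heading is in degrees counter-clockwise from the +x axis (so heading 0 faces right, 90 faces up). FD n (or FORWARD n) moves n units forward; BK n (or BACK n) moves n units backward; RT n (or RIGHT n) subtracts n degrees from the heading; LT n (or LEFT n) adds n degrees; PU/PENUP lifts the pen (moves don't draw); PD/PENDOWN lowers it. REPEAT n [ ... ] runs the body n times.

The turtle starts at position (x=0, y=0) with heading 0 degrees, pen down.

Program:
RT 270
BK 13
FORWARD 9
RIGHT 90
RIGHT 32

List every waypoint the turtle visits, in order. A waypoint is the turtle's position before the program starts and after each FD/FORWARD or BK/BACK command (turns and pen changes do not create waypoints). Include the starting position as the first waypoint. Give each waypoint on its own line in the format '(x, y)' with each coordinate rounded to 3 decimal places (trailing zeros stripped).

Answer: (0, 0)
(0, -13)
(0, -4)

Derivation:
Executing turtle program step by step:
Start: pos=(0,0), heading=0, pen down
RT 270: heading 0 -> 90
BK 13: (0,0) -> (0,-13) [heading=90, draw]
FD 9: (0,-13) -> (0,-4) [heading=90, draw]
RT 90: heading 90 -> 0
RT 32: heading 0 -> 328
Final: pos=(0,-4), heading=328, 2 segment(s) drawn
Waypoints (3 total):
(0, 0)
(0, -13)
(0, -4)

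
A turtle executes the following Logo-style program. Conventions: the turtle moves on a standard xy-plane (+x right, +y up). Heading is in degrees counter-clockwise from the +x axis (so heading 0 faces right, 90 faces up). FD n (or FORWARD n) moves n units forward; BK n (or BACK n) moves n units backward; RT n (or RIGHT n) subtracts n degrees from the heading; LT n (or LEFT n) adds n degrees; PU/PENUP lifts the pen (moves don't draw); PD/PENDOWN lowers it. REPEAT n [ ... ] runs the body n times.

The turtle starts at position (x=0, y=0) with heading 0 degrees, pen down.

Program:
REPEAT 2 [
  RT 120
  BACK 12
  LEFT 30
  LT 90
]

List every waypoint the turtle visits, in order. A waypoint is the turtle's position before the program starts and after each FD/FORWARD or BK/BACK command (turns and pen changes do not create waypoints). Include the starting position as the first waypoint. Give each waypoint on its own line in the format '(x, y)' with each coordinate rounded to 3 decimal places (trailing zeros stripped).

Answer: (0, 0)
(6, 10.392)
(12, 20.785)

Derivation:
Executing turtle program step by step:
Start: pos=(0,0), heading=0, pen down
REPEAT 2 [
  -- iteration 1/2 --
  RT 120: heading 0 -> 240
  BK 12: (0,0) -> (6,10.392) [heading=240, draw]
  LT 30: heading 240 -> 270
  LT 90: heading 270 -> 0
  -- iteration 2/2 --
  RT 120: heading 0 -> 240
  BK 12: (6,10.392) -> (12,20.785) [heading=240, draw]
  LT 30: heading 240 -> 270
  LT 90: heading 270 -> 0
]
Final: pos=(12,20.785), heading=0, 2 segment(s) drawn
Waypoints (3 total):
(0, 0)
(6, 10.392)
(12, 20.785)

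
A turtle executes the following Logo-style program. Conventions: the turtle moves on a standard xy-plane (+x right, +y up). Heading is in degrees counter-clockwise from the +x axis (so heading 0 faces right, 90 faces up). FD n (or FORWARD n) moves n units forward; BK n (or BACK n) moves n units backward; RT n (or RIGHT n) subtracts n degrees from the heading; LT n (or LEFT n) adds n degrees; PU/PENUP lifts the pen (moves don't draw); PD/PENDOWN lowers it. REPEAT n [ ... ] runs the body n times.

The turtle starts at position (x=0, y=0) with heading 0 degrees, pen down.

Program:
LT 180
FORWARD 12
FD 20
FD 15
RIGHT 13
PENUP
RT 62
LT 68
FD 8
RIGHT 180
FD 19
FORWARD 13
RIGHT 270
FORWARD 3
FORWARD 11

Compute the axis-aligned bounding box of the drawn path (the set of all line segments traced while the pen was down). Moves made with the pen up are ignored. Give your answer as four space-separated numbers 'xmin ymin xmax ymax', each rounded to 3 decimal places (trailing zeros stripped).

Executing turtle program step by step:
Start: pos=(0,0), heading=0, pen down
LT 180: heading 0 -> 180
FD 12: (0,0) -> (-12,0) [heading=180, draw]
FD 20: (-12,0) -> (-32,0) [heading=180, draw]
FD 15: (-32,0) -> (-47,0) [heading=180, draw]
RT 13: heading 180 -> 167
PU: pen up
RT 62: heading 167 -> 105
LT 68: heading 105 -> 173
FD 8: (-47,0) -> (-54.94,0.975) [heading=173, move]
RT 180: heading 173 -> 353
FD 19: (-54.94,0.975) -> (-36.082,-1.341) [heading=353, move]
FD 13: (-36.082,-1.341) -> (-23.179,-2.925) [heading=353, move]
RT 270: heading 353 -> 83
FD 3: (-23.179,-2.925) -> (-22.813,0.053) [heading=83, move]
FD 11: (-22.813,0.053) -> (-21.473,10.971) [heading=83, move]
Final: pos=(-21.473,10.971), heading=83, 3 segment(s) drawn

Segment endpoints: x in {-47, -32, -12, 0}, y in {0, 0, 0, 0}
xmin=-47, ymin=0, xmax=0, ymax=0

Answer: -47 0 0 0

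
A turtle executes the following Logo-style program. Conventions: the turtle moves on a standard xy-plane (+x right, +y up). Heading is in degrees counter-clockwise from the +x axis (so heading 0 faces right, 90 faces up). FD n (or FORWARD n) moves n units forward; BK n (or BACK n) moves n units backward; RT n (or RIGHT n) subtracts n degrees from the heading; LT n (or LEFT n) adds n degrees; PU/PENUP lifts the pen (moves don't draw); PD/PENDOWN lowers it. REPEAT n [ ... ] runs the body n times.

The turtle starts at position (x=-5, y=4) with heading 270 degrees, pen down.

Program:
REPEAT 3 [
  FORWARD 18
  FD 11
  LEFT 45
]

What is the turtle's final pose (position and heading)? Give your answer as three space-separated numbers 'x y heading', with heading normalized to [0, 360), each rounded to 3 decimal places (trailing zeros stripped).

Executing turtle program step by step:
Start: pos=(-5,4), heading=270, pen down
REPEAT 3 [
  -- iteration 1/3 --
  FD 18: (-5,4) -> (-5,-14) [heading=270, draw]
  FD 11: (-5,-14) -> (-5,-25) [heading=270, draw]
  LT 45: heading 270 -> 315
  -- iteration 2/3 --
  FD 18: (-5,-25) -> (7.728,-37.728) [heading=315, draw]
  FD 11: (7.728,-37.728) -> (15.506,-45.506) [heading=315, draw]
  LT 45: heading 315 -> 0
  -- iteration 3/3 --
  FD 18: (15.506,-45.506) -> (33.506,-45.506) [heading=0, draw]
  FD 11: (33.506,-45.506) -> (44.506,-45.506) [heading=0, draw]
  LT 45: heading 0 -> 45
]
Final: pos=(44.506,-45.506), heading=45, 6 segment(s) drawn

Answer: 44.506 -45.506 45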